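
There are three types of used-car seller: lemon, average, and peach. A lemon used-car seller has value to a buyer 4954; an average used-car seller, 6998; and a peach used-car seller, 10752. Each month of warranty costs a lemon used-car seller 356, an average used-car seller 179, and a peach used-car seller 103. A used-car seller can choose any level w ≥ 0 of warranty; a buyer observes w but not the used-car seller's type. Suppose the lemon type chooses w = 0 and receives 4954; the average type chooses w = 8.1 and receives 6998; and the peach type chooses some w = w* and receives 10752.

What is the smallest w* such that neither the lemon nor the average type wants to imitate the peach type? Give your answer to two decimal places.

Lemon type (on-path payoff 4954) won't mimic when 4954 ≥ 10752 − 356·w*, i.e. w* ≥ 16.29.
Average type (on-path payoff 6998 − 179×8.1 = 5548.1) won't mimic when 5548.1 ≥ 10752 − 179·w*, i.e. w* ≥ 29.07.
Both must hold, so w* = max(16.29, 29.07) = 29.07. The average type's constraint binds.

29.07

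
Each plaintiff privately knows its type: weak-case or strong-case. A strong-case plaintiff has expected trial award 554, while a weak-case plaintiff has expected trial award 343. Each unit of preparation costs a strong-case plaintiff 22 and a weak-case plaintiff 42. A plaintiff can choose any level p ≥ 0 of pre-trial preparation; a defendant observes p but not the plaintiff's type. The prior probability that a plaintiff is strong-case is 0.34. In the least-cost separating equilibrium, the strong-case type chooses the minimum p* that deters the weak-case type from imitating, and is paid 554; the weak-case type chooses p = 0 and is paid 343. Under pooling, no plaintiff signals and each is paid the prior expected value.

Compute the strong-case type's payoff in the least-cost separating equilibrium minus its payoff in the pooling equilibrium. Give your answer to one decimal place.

28.7

Least-cost separating signal: p* solves 343 = 554 − 42·p*, so p* = (554 − 343)/42 ≈ 5.0238.
Strong-case type's separating payoff: 554 − 22 × p* = 554 − 22 × (554 − 343)/42 = 554 − 4642/42 ≈ 443.476.
Pooling payoff: 0.34 × 554 + 0.66 × 343 = 414.74.
Difference: 443.476 − 414.74 = 28.736, i.e. 28.7 to one decimal place.
The strong-case type prefers to separate.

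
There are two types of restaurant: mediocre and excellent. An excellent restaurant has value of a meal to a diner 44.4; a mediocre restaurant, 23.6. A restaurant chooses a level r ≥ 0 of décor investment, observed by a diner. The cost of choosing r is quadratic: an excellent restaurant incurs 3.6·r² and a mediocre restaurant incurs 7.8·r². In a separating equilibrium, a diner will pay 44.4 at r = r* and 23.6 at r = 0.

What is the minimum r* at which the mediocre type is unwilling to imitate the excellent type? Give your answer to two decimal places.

The mediocre type at r = 0 receives 23.6; imitating at r* yields 44.4 − 7.8·r*².
Indifference: 23.6 = 44.4 − 7.8·r*², so r*² = (44.4 − 23.6) / 7.8 ≈ 2.6667.
r* = √2.6667 ≈ 1.63.

1.63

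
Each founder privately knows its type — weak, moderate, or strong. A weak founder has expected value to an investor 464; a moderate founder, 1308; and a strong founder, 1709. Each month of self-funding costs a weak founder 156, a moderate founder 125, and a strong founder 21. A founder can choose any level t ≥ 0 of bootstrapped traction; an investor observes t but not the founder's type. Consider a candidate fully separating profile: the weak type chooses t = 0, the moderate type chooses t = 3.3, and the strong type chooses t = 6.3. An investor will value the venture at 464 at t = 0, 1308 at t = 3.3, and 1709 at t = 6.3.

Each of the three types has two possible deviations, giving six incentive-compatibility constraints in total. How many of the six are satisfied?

3

Moderate (own payoff 1308 − 125×3.3 = 895.5): to t=0 gives 464 → no gain ✓; to t=6.3 gives 1709 − 125×6.3 = 921.5 → profitable ✗.
Weak (own payoff 464): to t=3.3 gives 1308 − 156×3.3 = 793.2 → profitable ✗; to t=6.3 gives 1709 − 156×6.3 = 726.2 → profitable ✗.
Strong (own payoff 1709 − 21×6.3 = 1576.7): to t=0 gives 464 → no gain ✓; to t=3.3 gives 1308 − 21×3.3 = 1238.7 → no gain ✓.
3 of the 6 constraints hold; not an equilibrium.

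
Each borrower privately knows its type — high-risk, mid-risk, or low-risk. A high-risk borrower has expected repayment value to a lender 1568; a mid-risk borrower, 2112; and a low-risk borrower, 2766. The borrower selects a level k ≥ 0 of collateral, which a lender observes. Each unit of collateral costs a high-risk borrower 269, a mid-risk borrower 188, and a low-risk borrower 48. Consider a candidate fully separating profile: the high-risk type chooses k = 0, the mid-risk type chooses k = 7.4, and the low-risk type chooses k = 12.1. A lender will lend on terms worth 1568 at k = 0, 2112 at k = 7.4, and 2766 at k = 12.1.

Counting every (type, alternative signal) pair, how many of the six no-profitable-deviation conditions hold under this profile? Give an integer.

5

High-risk (own payoff 1568): to k=7.4 gives 2112 − 269×7.4 = 121.4 → no gain ✓; to k=12.1 gives 2766 − 269×12.1 = -488.9 → no gain ✓.
Mid-risk (own payoff 2112 − 188×7.4 = 720.8): to k=0 gives 1568 → profitable ✗; to k=12.1 gives 2766 − 188×12.1 = 491.2 → no gain ✓.
Low-risk (own payoff 2766 − 48×12.1 = 2185.2): to k=0 gives 1568 → no gain ✓; to k=7.4 gives 2112 − 48×7.4 = 1756.8 → no gain ✓.
5 of the 6 constraints hold; not an equilibrium.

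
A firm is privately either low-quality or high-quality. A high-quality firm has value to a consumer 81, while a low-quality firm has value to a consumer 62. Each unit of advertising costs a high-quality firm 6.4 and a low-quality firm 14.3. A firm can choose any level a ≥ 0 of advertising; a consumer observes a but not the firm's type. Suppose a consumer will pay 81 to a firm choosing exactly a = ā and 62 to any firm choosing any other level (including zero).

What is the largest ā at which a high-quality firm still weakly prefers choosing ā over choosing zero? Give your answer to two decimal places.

2.97

Choosing ā yields the high-quality type 81 − 6.4·ā; choosing zero yields 62.
The high-quality type is indifferent at 81 − 6.4·ā = 62, i.e. ā = (81 − 62) / 6.4 ≈ 2.97.
For any ā above 2.97 the high-quality type would rather pool at zero, so separation collapses.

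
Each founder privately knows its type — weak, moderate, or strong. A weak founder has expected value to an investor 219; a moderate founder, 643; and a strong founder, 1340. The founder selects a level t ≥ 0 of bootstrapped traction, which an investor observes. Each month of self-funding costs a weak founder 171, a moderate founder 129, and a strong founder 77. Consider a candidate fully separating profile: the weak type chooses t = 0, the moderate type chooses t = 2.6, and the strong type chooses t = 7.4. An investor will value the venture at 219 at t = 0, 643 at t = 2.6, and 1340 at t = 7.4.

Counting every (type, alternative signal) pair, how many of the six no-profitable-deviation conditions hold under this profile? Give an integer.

Strong (own payoff 1340 − 77×7.4 = 770.2): to t=0 gives 219 → no gain ✓; to t=2.6 gives 643 − 77×2.6 = 442.8 → no gain ✓.
Moderate (own payoff 643 − 129×2.6 = 307.6): to t=0 gives 219 → no gain ✓; to t=7.4 gives 1340 − 129×7.4 = 385.4 → profitable ✗.
Weak (own payoff 219): to t=2.6 gives 643 − 171×2.6 = 198.4 → no gain ✓; to t=7.4 gives 1340 − 171×7.4 = 74.6 → no gain ✓.
5 of the 6 constraints hold; not an equilibrium.

5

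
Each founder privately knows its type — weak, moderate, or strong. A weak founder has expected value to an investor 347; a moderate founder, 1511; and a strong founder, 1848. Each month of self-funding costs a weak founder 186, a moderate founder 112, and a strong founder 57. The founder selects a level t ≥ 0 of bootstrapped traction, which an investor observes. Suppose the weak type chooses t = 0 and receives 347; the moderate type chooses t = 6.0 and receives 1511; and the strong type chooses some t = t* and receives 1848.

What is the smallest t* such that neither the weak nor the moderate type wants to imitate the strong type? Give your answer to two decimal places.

Weak type (on-path payoff 347) won't mimic when 347 ≥ 1848 − 186·t*, i.e. t* ≥ 8.07.
Moderate type (on-path payoff 1511 − 112×6.0 = 839) won't mimic when 839 ≥ 1848 − 112·t*, i.e. t* ≥ 9.01.
Both must hold, so t* = max(8.07, 9.01) = 9.01. The moderate type's constraint binds.

9.01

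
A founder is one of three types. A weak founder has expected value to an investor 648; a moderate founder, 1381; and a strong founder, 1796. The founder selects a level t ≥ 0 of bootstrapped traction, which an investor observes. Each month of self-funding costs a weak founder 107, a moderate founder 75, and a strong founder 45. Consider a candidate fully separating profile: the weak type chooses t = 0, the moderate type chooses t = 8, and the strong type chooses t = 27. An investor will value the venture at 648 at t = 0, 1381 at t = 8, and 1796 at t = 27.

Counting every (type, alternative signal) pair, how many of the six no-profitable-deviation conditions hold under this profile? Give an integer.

4

Weak (own payoff 648): to t=8 gives 1381 − 107×8 = 525 → no gain ✓; to t=27 gives 1796 − 107×27 = -1093 → no gain ✓.
Strong (own payoff 1796 − 45×27 = 581): to t=0 gives 648 → profitable ✗; to t=8 gives 1381 − 45×8 = 1021 → profitable ✗.
Moderate (own payoff 1381 − 75×8 = 781): to t=0 gives 648 → no gain ✓; to t=27 gives 1796 − 75×27 = -229 → no gain ✓.
4 of the 6 constraints hold; not an equilibrium.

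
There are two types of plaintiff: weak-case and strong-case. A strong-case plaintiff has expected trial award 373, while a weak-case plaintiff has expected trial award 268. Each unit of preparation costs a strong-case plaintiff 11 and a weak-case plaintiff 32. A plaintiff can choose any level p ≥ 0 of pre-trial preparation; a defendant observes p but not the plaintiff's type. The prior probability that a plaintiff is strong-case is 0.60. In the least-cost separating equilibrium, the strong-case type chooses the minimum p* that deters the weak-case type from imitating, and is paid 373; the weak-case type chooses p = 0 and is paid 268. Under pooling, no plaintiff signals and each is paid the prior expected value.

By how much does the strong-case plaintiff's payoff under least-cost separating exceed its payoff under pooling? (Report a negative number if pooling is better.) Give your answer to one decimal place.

5.9

Least-cost separating signal: p* solves 268 = 373 − 32·p*, so p* = (373 − 268)/32 ≈ 3.2813.
Strong-case type's separating payoff: 373 − 11 × p* = 373 − 11 × (373 − 268)/32 = 373 − 1155/32 ≈ 336.906.
Pooling payoff: 0.60 × 373 + 0.40 × 268 = 331.
Difference: 336.906 − 331 = 5.906, i.e. 5.9 to one decimal place.
The strong-case type prefers to separate.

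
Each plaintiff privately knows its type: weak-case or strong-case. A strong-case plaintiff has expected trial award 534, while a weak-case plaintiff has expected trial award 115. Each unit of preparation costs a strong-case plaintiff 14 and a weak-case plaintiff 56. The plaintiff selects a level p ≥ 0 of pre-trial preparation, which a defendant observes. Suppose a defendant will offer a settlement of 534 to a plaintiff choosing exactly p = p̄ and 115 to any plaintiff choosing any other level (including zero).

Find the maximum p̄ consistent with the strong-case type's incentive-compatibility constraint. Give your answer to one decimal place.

29.9

Choosing p̄ yields the strong-case type 534 − 14·p̄; choosing zero yields 115.
The strong-case type is indifferent at 534 − 14·p̄ = 115, i.e. p̄ = (534 − 115) / 14 ≈ 29.9.
For any p̄ above 29.9 the strong-case type would rather pool at zero, so separation collapses.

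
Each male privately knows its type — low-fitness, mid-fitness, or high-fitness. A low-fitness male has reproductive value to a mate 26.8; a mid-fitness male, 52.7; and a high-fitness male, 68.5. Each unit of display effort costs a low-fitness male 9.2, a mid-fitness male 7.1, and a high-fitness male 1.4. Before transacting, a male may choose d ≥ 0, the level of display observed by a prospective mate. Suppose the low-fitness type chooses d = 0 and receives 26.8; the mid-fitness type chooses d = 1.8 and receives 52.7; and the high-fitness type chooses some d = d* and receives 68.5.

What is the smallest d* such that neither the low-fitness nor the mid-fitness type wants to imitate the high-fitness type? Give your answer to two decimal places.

Low-fitness type (on-path payoff 26.8) won't mimic when 26.8 ≥ 68.5 − 9.2·d*, i.e. d* ≥ 4.53.
Mid-fitness type (on-path payoff 52.7 − 7.1×1.8 = 39.92) won't mimic when 39.92 ≥ 68.5 − 7.1·d*, i.e. d* ≥ 4.03.
Both must hold, so d* = max(4.53, 4.03) = 4.53. The low-fitness type's constraint binds.

4.53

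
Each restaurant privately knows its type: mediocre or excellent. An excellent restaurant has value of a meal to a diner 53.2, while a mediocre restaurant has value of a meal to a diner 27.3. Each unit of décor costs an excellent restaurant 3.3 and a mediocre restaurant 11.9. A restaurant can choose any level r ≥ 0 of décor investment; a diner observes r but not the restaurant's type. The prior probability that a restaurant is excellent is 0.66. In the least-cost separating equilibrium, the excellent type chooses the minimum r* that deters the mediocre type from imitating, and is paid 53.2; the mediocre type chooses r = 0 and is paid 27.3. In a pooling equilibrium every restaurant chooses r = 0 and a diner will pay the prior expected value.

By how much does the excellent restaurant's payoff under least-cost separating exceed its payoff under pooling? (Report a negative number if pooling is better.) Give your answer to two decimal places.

Least-cost separating signal: r* solves 27.3 = 53.2 − 11.9·r*, so r* = (53.2 − 27.3)/11.9 ≈ 2.1765.
Excellent type's separating payoff: 53.2 − 3.3 × r* = 53.2 − 3.3 × (53.2 − 27.3)/11.9 = 53.2 − 85.47/11.9 ≈ 46.0176.
Pooling payoff: 0.66 × 53.2 + 0.34 × 27.3 = 44.394.
Difference: 46.0176 − 44.394 = 1.6236, i.e. 1.62 to two decimal places.
The excellent type prefers to separate.

1.62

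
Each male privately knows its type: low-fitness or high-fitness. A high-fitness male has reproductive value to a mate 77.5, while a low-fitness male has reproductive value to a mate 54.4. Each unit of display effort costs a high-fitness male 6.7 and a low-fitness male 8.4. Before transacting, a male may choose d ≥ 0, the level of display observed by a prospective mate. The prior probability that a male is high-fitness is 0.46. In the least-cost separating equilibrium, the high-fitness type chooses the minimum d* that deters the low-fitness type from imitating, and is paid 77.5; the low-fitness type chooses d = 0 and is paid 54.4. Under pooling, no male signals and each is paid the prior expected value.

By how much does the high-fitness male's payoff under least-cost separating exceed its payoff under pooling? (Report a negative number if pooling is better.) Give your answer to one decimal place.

Least-cost separating signal: d* solves 54.4 = 77.5 − 8.4·d*, so d* = (77.5 − 54.4)/8.4 = 2.75.
High-fitness type's separating payoff: 77.5 − 6.7 × d* = 77.5 − 6.7 × (77.5 − 54.4)/8.4 = 77.5 − 154.77/8.4 = 59.075.
Pooling payoff: 0.46 × 77.5 + 0.54 × 54.4 = 65.026.
Difference: 59.075 − 65.026 = -5.951, i.e. -6.0 to one decimal place.
The high-fitness type would prefer the pooling outcome.

-6.0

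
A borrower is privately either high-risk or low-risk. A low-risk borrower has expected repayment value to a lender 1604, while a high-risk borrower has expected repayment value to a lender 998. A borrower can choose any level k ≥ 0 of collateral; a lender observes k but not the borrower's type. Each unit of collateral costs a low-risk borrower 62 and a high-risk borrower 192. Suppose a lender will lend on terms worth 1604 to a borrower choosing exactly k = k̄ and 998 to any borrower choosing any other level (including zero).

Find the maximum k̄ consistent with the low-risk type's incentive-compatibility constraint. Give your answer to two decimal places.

Choosing k̄ yields the low-risk type 1604 − 62·k̄; choosing zero yields 998.
The low-risk type is indifferent at 1604 − 62·k̄ = 998, i.e. k̄ = (1604 − 998) / 62 ≈ 9.77.
For any k̄ above 9.77 the low-risk type would rather pool at zero, so separation collapses.

9.77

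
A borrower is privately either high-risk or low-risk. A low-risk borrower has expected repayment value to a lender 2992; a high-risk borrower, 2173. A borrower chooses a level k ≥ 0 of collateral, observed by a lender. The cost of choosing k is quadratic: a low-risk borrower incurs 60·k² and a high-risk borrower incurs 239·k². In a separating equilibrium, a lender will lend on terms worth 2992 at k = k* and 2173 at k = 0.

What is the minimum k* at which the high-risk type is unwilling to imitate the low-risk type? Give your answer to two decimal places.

1.85

The high-risk type at k = 0 receives 2173; imitating at k* yields 2992 − 239·k*².
Indifference: 2173 = 2992 − 239·k*², so k*² = (2992 − 2173) / 239 ≈ 3.4268.
k* = √3.4268 ≈ 1.85.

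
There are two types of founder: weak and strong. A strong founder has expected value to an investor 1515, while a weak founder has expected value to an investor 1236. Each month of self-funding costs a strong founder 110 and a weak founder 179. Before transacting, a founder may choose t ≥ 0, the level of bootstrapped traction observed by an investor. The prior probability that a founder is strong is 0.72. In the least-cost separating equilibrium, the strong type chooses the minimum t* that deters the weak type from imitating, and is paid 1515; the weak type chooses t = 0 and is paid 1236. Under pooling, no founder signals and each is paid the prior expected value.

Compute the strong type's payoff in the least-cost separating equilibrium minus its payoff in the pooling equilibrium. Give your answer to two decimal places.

Least-cost separating signal: t* solves 1236 = 1515 − 179·t*, so t* = (1515 − 1236)/179 ≈ 1.5587.
Strong type's separating payoff: 1515 − 110 × t* = 1515 − 110 × (1515 − 1236)/179 = 1515 − 30690/179 ≈ 1343.5475.
Pooling payoff: 0.72 × 1515 + 0.28 × 1236 = 1436.88.
Difference: 1343.5475 − 1436.88 = -93.3325, i.e. -93.33 to two decimal places.
The strong type would prefer the pooling outcome.

-93.33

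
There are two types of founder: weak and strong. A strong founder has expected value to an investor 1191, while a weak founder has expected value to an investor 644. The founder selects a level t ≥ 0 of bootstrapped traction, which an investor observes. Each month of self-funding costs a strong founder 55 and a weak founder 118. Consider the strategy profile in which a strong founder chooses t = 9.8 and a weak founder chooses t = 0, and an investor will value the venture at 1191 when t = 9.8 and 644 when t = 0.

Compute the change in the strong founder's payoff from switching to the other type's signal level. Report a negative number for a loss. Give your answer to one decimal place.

-8.0

Playing t = 9.8 the strong founder receives 1191 − 55 × 9.8 = 652.
Deviating to t = 0 yields 644 instead.
Gain from deviating: 644 − 652 = -8.0.
The gain is negative, so the strong type's incentive-compatibility constraint is satisfied.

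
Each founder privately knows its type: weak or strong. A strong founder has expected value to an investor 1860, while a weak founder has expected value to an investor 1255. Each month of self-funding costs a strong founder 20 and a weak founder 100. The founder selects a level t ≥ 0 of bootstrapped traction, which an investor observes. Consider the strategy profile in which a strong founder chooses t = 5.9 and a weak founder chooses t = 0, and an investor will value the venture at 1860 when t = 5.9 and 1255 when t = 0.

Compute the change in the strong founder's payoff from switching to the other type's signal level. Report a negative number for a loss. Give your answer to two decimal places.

-487.00

Playing t = 5.9 the strong founder receives 1860 − 20 × 5.9 = 1742.
Deviating to t = 0 yields 1255 instead.
Gain from deviating: 1255 − 1742 = -487.00.
The gain is negative, so the strong type's incentive-compatibility constraint is satisfied.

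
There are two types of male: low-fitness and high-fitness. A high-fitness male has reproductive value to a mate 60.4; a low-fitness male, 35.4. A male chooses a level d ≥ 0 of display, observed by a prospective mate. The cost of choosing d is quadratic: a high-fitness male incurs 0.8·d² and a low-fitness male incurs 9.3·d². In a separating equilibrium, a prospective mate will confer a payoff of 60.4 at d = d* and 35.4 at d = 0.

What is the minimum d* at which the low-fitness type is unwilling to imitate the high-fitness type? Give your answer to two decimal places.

1.64

The low-fitness type at d = 0 receives 35.4; imitating at d* yields 60.4 − 9.3·d*².
Indifference: 35.4 = 60.4 − 9.3·d*², so d*² = (60.4 − 35.4) / 9.3 ≈ 2.6882.
d* = √2.6882 ≈ 1.64.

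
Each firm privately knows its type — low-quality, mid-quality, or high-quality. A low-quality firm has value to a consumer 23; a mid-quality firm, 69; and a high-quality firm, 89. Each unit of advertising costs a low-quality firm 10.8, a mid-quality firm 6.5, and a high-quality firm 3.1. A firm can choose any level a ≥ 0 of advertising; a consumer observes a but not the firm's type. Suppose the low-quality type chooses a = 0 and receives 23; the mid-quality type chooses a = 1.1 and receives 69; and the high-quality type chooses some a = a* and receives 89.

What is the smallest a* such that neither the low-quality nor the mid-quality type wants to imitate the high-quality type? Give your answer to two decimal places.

6.11

Mid-quality type (on-path payoff 69 − 6.5×1.1 = 61.85) won't mimic when 61.85 ≥ 89 − 6.5·a*, i.e. a* ≥ 4.18.
Low-quality type (on-path payoff 23) won't mimic when 23 ≥ 89 − 10.8·a*, i.e. a* ≥ 6.11.
Both must hold, so a* = max(6.11, 4.18) = 6.11. The low-quality type's constraint binds.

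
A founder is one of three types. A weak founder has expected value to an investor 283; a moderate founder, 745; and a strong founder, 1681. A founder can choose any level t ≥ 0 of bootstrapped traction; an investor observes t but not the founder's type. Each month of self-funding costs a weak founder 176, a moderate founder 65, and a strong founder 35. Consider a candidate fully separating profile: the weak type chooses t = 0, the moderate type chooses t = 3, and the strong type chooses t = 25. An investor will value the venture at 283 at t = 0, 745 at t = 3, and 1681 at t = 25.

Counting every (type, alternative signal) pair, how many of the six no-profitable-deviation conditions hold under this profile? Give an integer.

Weak (own payoff 283): to t=3 gives 745 − 176×3 = 217 → no gain ✓; to t=25 gives 1681 − 176×25 = -2719 → no gain ✓.
Moderate (own payoff 745 − 65×3 = 550): to t=0 gives 283 → no gain ✓; to t=25 gives 1681 − 65×25 = 56 → no gain ✓.
Strong (own payoff 1681 − 35×25 = 806): to t=0 gives 283 → no gain ✓; to t=3 gives 745 − 35×3 = 640 → no gain ✓.
6 of the 6 constraints hold; this profile is a separating equilibrium.

6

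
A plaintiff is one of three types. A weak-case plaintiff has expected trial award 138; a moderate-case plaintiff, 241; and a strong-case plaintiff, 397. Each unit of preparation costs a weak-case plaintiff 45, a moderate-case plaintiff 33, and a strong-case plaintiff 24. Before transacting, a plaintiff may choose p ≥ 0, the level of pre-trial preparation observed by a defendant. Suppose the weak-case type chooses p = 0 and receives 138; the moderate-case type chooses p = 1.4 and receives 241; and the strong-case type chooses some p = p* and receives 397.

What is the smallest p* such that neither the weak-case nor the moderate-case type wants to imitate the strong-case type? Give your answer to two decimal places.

Weak-case type (on-path payoff 138) won't mimic when 138 ≥ 397 − 45·p*, i.e. p* ≥ 5.76.
Moderate-case type (on-path payoff 241 − 33×1.4 = 194.8) won't mimic when 194.8 ≥ 397 − 33·p*, i.e. p* ≥ 6.13.
Both must hold, so p* = max(5.76, 6.13) = 6.13. The moderate-case type's constraint binds.

6.13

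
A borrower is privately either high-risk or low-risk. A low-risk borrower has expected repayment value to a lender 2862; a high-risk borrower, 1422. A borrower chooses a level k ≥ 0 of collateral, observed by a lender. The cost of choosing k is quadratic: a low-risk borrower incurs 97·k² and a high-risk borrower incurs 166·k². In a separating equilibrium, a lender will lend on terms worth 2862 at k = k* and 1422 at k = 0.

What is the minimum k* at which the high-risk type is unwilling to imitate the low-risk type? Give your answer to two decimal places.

2.95

The high-risk type at k = 0 receives 1422; imitating at k* yields 2862 − 166·k*².
Indifference: 1422 = 2862 − 166·k*², so k*² = (2862 − 1422) / 166 ≈ 8.6747.
k* = √8.6747 ≈ 2.95.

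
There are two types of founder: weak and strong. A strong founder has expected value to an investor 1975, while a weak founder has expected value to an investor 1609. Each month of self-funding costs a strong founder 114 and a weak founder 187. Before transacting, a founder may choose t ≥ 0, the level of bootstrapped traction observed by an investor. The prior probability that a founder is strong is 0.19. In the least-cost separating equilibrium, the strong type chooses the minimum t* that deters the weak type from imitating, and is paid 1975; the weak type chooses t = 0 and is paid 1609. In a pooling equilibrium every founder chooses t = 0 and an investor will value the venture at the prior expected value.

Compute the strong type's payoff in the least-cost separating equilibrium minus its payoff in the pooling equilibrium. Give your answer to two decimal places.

73.34

Least-cost separating signal: t* solves 1609 = 1975 − 187·t*, so t* = (1975 − 1609)/187 ≈ 1.9572.
Strong type's separating payoff: 1975 − 114 × t* = 1975 − 114 × (1975 − 1609)/187 = 1975 − 41724/187 ≈ 1751.8770.
Pooling payoff: 0.19 × 1975 + 0.81 × 1609 = 1678.54.
Difference: 1751.8770 − 1678.54 = 73.337, i.e. 73.34 to two decimal places.
The strong type prefers to separate.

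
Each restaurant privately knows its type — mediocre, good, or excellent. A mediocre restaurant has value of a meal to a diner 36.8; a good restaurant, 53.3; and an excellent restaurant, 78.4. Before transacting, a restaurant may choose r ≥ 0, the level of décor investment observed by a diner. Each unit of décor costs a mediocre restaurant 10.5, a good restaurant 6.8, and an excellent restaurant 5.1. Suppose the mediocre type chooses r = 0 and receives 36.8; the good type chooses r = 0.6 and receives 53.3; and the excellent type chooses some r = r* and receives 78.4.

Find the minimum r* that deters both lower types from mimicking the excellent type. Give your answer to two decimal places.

Good type (on-path payoff 53.3 − 6.8×0.6 = 49.22) won't mimic when 49.22 ≥ 78.4 − 6.8·r*, i.e. r* ≥ 4.29.
Mediocre type (on-path payoff 36.8) won't mimic when 36.8 ≥ 78.4 − 10.5·r*, i.e. r* ≥ 3.96.
Both must hold, so r* = max(3.96, 4.29) = 4.29. The good type's constraint binds.

4.29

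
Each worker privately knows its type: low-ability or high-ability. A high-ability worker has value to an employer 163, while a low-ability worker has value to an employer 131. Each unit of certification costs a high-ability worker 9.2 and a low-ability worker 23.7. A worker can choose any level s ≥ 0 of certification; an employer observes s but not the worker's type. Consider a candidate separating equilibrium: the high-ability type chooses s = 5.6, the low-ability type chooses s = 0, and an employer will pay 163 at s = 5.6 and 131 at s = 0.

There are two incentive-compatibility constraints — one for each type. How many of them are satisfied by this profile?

Low-ability type: stay at 0 → 131; mimic → 163 − 23.7 × 5.6 = 30.28. IC holds (131 ≥ 30.28).
High-ability type: signal → 163 − 9.2 × 5.6 = 111.48; deviate to 0 → 131. IC fails (111.48 < 131).
1 of 2 constraints hold, so this profile is not an equilibrium.

1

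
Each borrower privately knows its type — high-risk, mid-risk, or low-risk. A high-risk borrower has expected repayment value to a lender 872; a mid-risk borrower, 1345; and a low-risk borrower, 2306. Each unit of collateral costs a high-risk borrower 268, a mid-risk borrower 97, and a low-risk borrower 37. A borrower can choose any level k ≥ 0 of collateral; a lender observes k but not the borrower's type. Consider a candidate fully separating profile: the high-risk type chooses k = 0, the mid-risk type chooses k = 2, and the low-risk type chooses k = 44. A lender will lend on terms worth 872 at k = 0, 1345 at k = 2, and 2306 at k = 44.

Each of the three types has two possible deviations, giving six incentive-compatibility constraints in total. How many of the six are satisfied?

4

High-risk (own payoff 872): to k=2 gives 1345 − 268×2 = 809 → no gain ✓; to k=44 gives 2306 − 268×44 = -9486 → no gain ✓.
Low-risk (own payoff 2306 − 37×44 = 678): to k=0 gives 872 → profitable ✗; to k=2 gives 1345 − 37×2 = 1271 → profitable ✗.
Mid-risk (own payoff 1345 − 97×2 = 1151): to k=0 gives 872 → no gain ✓; to k=44 gives 2306 − 97×44 = -1962 → no gain ✓.
4 of the 6 constraints hold; not an equilibrium.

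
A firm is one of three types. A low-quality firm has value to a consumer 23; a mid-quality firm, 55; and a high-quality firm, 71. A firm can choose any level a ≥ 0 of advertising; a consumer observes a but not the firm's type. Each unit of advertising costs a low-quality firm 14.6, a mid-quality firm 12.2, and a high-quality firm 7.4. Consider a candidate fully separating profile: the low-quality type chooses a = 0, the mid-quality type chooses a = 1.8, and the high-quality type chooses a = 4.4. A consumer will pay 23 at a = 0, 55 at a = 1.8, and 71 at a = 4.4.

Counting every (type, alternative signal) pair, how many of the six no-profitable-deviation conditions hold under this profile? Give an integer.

Low-quality (own payoff 23): to a=1.8 gives 55 − 14.6×1.8 = 28.72 → profitable ✗; to a=4.4 gives 71 − 14.6×4.4 = 6.76 → no gain ✓.
High-quality (own payoff 71 − 7.4×4.4 = 38.44): to a=0 gives 23 → no gain ✓; to a=1.8 gives 55 − 7.4×1.8 = 41.68 → profitable ✗.
Mid-quality (own payoff 55 − 12.2×1.8 = 33.04): to a=0 gives 23 → no gain ✓; to a=4.4 gives 71 − 12.2×4.4 = 17.32 → no gain ✓.
4 of the 6 constraints hold; not an equilibrium.

4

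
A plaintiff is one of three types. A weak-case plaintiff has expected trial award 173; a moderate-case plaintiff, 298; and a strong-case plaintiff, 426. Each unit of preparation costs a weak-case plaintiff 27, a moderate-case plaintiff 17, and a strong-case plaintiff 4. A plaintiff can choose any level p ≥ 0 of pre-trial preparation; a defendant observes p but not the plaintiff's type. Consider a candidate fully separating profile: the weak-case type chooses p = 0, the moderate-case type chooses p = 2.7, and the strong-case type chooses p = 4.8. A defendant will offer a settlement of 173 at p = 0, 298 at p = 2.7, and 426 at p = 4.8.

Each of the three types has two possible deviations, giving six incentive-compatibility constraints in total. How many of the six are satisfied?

Moderate-case (own payoff 298 − 17×2.7 = 252.1): to p=0 gives 173 → no gain ✓; to p=4.8 gives 426 − 17×4.8 = 344.4 → profitable ✗.
Strong-case (own payoff 426 − 4×4.8 = 406.8): to p=0 gives 173 → no gain ✓; to p=2.7 gives 298 − 4×2.7 = 287.2 → no gain ✓.
Weak-case (own payoff 173): to p=2.7 gives 298 − 27×2.7 = 225.1 → profitable ✗; to p=4.8 gives 426 − 27×4.8 = 296.4 → profitable ✗.
3 of the 6 constraints hold; not an equilibrium.

3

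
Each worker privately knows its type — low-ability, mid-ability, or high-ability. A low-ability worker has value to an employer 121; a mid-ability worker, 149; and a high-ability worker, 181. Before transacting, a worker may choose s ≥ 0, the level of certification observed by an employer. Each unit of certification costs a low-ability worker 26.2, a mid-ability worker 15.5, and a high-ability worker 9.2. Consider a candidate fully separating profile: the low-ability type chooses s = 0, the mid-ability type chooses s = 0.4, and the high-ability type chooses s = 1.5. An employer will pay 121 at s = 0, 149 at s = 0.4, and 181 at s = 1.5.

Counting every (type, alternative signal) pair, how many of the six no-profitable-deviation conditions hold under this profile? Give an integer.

3

High-ability (own payoff 181 − 9.2×1.5 = 167.2): to s=0 gives 121 → no gain ✓; to s=0.4 gives 149 − 9.2×0.4 = 145.32 → no gain ✓.
Low-ability (own payoff 121): to s=0.4 gives 149 − 26.2×0.4 = 138.52 → profitable ✗; to s=1.5 gives 181 − 26.2×1.5 = 141.7 → profitable ✗.
Mid-ability (own payoff 149 − 15.5×0.4 = 142.8): to s=0 gives 121 → no gain ✓; to s=1.5 gives 181 − 15.5×1.5 = 157.75 → profitable ✗.
3 of the 6 constraints hold; not an equilibrium.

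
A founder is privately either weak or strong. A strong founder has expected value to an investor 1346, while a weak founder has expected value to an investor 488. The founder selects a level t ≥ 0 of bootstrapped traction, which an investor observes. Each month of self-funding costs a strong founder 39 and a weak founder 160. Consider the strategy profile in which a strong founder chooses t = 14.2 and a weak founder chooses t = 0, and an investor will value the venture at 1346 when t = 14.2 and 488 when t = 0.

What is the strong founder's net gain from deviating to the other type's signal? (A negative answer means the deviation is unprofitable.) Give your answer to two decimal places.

Playing t = 14.2 the strong founder receives 1346 − 39 × 14.2 = 792.2.
Deviating to t = 0 yields 488 instead.
Gain from deviating: 488 − 792.2 = -304.20.
The gain is negative, so the strong type's incentive-compatibility constraint is satisfied.

-304.20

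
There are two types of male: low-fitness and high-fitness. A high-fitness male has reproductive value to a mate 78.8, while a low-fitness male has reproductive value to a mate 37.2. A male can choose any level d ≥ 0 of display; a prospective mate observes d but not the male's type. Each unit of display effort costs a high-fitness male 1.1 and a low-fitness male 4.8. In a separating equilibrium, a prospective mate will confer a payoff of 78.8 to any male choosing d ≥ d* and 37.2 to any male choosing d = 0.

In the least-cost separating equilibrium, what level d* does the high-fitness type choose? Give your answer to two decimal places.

A low-fitness male choosing d = 0 receives 37.2.
Imitating at d* instead would pay 78.8 at cost 4.8·d*, netting 78.8 − 4.8·d*.
Indifference: 37.2 = 78.8 − 4.8·d*, so d* = (78.8 − 37.2) / 4.8 ≈ 8.67.
At d* the low-fitness type's incentive constraint just binds; the high-fitness type strictly prefers d* since its per-unit cost is lower.

8.67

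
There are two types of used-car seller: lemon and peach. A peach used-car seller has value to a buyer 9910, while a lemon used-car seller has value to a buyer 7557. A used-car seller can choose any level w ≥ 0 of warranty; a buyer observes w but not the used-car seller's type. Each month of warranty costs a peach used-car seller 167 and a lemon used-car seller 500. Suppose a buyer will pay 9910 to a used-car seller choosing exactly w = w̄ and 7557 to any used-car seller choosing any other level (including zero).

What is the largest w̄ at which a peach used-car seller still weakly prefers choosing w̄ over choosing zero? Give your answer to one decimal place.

Choosing w̄ yields the peach type 9910 − 167·w̄; choosing zero yields 7557.
The peach type is indifferent at 9910 − 167·w̄ = 7557, i.e. w̄ = (9910 − 7557) / 167 ≈ 14.1.
For any w̄ above 14.1 the peach type would rather pool at zero, so separation collapses.

14.1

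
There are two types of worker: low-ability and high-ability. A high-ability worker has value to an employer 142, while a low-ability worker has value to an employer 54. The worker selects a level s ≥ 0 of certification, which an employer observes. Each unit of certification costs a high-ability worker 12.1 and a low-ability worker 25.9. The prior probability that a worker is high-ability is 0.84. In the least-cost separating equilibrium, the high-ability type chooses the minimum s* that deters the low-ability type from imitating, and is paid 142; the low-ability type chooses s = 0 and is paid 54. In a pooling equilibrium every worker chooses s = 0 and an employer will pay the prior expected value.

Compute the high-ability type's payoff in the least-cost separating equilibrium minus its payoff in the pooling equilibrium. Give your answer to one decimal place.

-27.0

Least-cost separating signal: s* solves 54 = 142 − 25.9·s*, so s* = (142 − 54)/25.9 ≈ 3.3977.
High-ability type's separating payoff: 142 − 12.1 × s* = 142 − 12.1 × (142 − 54)/25.9 = 142 − 1064.8/25.9 ≈ 100.888.
Pooling payoff: 0.84 × 142 + 0.16 × 54 = 127.92.
Difference: 100.888 − 127.92 = -27.032, i.e. -27.0 to one decimal place.
The high-ability type would prefer the pooling outcome.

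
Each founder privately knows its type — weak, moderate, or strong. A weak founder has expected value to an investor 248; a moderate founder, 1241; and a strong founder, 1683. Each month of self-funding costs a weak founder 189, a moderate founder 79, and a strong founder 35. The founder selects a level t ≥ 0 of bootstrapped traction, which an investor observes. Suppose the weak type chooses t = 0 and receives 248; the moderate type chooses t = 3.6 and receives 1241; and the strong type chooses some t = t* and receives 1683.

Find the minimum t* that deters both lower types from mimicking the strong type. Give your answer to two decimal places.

Weak type (on-path payoff 248) won't mimic when 248 ≥ 1683 − 189·t*, i.e. t* ≥ 7.59.
Moderate type (on-path payoff 1241 − 79×3.6 = 956.6) won't mimic when 956.6 ≥ 1683 − 79·t*, i.e. t* ≥ 9.19.
Both must hold, so t* = max(7.59, 9.19) = 9.19. The moderate type's constraint binds.

9.19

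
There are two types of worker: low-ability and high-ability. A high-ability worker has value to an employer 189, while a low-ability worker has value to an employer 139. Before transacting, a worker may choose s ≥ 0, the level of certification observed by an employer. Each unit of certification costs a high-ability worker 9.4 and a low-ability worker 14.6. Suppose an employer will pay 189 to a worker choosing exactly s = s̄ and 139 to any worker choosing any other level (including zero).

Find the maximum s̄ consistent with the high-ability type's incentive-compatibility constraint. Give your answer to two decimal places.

5.32

Choosing s̄ yields the high-ability type 189 − 9.4·s̄; choosing zero yields 139.
The high-ability type is indifferent at 189 − 9.4·s̄ = 139, i.e. s̄ = (189 − 139) / 9.4 ≈ 5.32.
For any s̄ above 5.32 the high-ability type would rather pool at zero, so separation collapses.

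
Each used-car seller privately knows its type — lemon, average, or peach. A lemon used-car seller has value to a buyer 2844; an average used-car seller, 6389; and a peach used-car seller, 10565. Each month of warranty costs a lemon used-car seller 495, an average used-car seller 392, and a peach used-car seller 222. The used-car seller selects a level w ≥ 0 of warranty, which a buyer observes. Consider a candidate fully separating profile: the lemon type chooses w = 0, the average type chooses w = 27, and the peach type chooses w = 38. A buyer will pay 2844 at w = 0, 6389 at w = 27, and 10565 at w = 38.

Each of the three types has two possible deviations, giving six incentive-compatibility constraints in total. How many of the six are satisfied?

Peach (own payoff 10565 − 222×38 = 2129): to w=0 gives 2844 → profitable ✗; to w=27 gives 6389 − 222×27 = 395 → no gain ✓.
Average (own payoff 6389 − 392×27 = -4195): to w=0 gives 2844 → profitable ✗; to w=38 gives 10565 − 392×38 = -4331 → no gain ✓.
Lemon (own payoff 2844): to w=27 gives 6389 − 495×27 = -6976 → no gain ✓; to w=38 gives 10565 − 495×38 = -8245 → no gain ✓.
4 of the 6 constraints hold; not an equilibrium.

4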